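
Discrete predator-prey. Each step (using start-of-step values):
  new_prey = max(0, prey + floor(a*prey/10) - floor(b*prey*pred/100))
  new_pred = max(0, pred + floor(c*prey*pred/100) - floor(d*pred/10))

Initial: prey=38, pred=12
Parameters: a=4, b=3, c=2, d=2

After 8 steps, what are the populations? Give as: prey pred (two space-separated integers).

Answer: 0 22

Derivation:
Step 1: prey: 38+15-13=40; pred: 12+9-2=19
Step 2: prey: 40+16-22=34; pred: 19+15-3=31
Step 3: prey: 34+13-31=16; pred: 31+21-6=46
Step 4: prey: 16+6-22=0; pred: 46+14-9=51
Step 5: prey: 0+0-0=0; pred: 51+0-10=41
Step 6: prey: 0+0-0=0; pred: 41+0-8=33
Step 7: prey: 0+0-0=0; pred: 33+0-6=27
Step 8: prey: 0+0-0=0; pred: 27+0-5=22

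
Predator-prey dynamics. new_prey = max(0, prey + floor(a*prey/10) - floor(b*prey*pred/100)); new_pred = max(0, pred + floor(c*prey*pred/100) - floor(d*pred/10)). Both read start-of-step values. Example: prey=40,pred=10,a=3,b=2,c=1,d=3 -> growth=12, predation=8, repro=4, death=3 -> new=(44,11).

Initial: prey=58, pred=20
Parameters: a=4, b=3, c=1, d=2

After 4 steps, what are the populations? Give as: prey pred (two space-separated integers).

Answer: 3 33

Derivation:
Step 1: prey: 58+23-34=47; pred: 20+11-4=27
Step 2: prey: 47+18-38=27; pred: 27+12-5=34
Step 3: prey: 27+10-27=10; pred: 34+9-6=37
Step 4: prey: 10+4-11=3; pred: 37+3-7=33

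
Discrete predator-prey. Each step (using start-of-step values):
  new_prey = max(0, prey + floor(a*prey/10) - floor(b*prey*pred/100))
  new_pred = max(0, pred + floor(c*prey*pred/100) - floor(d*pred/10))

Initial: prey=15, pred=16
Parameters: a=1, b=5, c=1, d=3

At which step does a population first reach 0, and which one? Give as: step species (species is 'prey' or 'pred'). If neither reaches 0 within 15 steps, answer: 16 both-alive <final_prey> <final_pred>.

Answer: 16 both-alive 1 3

Derivation:
Step 1: prey: 15+1-12=4; pred: 16+2-4=14
Step 2: prey: 4+0-2=2; pred: 14+0-4=10
Step 3: prey: 2+0-1=1; pred: 10+0-3=7
Step 4: prey: 1+0-0=1; pred: 7+0-2=5
Step 5: prey: 1+0-0=1; pred: 5+0-1=4
Step 6: prey: 1+0-0=1; pred: 4+0-1=3
Step 7: prey: 1+0-0=1; pred: 3+0-0=3
Steps 8-15: state stable at prey=1, pred=3 (no change)
No extinction within 15 steps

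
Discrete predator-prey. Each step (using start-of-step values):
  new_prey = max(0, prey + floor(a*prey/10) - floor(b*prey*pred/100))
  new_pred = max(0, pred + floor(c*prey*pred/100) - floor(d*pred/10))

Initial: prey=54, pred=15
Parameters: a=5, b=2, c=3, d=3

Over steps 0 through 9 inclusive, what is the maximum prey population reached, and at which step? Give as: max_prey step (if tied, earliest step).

Answer: 65 1

Derivation:
Step 1: prey: 54+27-16=65; pred: 15+24-4=35
Step 2: prey: 65+32-45=52; pred: 35+68-10=93
Step 3: prey: 52+26-96=0; pred: 93+145-27=211
Step 4: prey: 0+0-0=0; pred: 211+0-63=148
Step 5: prey: 0+0-0=0; pred: 148+0-44=104
Step 6: prey: 0+0-0=0; pred: 104+0-31=73
Step 7: prey: 0+0-0=0; pred: 73+0-21=52
Step 8: prey: 0+0-0=0; pred: 52+0-15=37
Step 9: prey: 0+0-0=0; pred: 37+0-11=26
Max prey = 65 at step 1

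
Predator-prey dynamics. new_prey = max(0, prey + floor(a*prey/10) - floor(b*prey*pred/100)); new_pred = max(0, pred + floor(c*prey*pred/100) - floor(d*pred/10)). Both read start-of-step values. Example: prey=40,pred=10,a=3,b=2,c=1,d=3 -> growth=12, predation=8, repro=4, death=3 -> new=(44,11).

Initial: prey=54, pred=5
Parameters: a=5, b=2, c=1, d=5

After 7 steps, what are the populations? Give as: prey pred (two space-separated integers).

Step 1: prey: 54+27-5=76; pred: 5+2-2=5
Step 2: prey: 76+38-7=107; pred: 5+3-2=6
Step 3: prey: 107+53-12=148; pred: 6+6-3=9
Step 4: prey: 148+74-26=196; pred: 9+13-4=18
Step 5: prey: 196+98-70=224; pred: 18+35-9=44
Step 6: prey: 224+112-197=139; pred: 44+98-22=120
Step 7: prey: 139+69-333=0; pred: 120+166-60=226

Answer: 0 226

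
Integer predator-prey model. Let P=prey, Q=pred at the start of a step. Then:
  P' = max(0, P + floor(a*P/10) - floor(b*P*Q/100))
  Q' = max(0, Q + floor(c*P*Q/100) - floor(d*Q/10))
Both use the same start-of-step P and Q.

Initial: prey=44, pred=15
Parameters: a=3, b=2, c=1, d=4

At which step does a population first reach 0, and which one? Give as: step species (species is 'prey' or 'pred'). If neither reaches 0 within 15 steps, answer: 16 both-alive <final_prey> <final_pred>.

Answer: 16 both-alive 44 15

Derivation:
Step 1: prey: 44+13-13=44; pred: 15+6-6=15
Steps 2-15: state stable at prey=44, pred=15 (no change)
No extinction within 15 steps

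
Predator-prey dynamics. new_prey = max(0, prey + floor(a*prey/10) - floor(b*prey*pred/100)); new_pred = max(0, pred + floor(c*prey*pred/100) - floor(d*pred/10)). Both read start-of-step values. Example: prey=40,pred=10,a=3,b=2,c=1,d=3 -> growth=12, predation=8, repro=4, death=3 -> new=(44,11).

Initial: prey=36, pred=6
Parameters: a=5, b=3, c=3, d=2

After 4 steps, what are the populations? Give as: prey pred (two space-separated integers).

Step 1: prey: 36+18-6=48; pred: 6+6-1=11
Step 2: prey: 48+24-15=57; pred: 11+15-2=24
Step 3: prey: 57+28-41=44; pred: 24+41-4=61
Step 4: prey: 44+22-80=0; pred: 61+80-12=129

Answer: 0 129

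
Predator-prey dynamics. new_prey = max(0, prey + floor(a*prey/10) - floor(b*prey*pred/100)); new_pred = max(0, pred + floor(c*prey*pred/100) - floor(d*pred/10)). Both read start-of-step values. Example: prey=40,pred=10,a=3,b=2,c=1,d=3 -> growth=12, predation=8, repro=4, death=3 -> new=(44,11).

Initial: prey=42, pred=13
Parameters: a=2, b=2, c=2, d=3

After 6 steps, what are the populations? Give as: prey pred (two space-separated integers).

Answer: 1 27

Derivation:
Step 1: prey: 42+8-10=40; pred: 13+10-3=20
Step 2: prey: 40+8-16=32; pred: 20+16-6=30
Step 3: prey: 32+6-19=19; pred: 30+19-9=40
Step 4: prey: 19+3-15=7; pred: 40+15-12=43
Step 5: prey: 7+1-6=2; pred: 43+6-12=37
Step 6: prey: 2+0-1=1; pred: 37+1-11=27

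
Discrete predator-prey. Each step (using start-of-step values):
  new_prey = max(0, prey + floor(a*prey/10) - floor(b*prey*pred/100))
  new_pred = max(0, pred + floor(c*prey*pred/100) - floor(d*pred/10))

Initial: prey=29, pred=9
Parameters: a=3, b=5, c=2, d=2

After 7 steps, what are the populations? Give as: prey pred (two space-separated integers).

Step 1: prey: 29+8-13=24; pred: 9+5-1=13
Step 2: prey: 24+7-15=16; pred: 13+6-2=17
Step 3: prey: 16+4-13=7; pred: 17+5-3=19
Step 4: prey: 7+2-6=3; pred: 19+2-3=18
Step 5: prey: 3+0-2=1; pred: 18+1-3=16
Step 6: prey: 1+0-0=1; pred: 16+0-3=13
Step 7: prey: 1+0-0=1; pred: 13+0-2=11

Answer: 1 11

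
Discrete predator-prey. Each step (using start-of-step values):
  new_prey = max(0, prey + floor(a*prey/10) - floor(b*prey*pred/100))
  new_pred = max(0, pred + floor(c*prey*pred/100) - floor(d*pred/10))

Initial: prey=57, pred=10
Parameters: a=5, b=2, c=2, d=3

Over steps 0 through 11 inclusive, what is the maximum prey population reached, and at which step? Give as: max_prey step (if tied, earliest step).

Answer: 85 2

Derivation:
Step 1: prey: 57+28-11=74; pred: 10+11-3=18
Step 2: prey: 74+37-26=85; pred: 18+26-5=39
Step 3: prey: 85+42-66=61; pred: 39+66-11=94
Step 4: prey: 61+30-114=0; pred: 94+114-28=180
Step 5: prey: 0+0-0=0; pred: 180+0-54=126
Step 6: prey: 0+0-0=0; pred: 126+0-37=89
Step 7: prey: 0+0-0=0; pred: 89+0-26=63
Step 8: prey: 0+0-0=0; pred: 63+0-18=45
Step 9: prey: 0+0-0=0; pred: 45+0-13=32
Step 10: prey: 0+0-0=0; pred: 32+0-9=23
Step 11: prey: 0+0-0=0; pred: 23+0-6=17
Max prey = 85 at step 2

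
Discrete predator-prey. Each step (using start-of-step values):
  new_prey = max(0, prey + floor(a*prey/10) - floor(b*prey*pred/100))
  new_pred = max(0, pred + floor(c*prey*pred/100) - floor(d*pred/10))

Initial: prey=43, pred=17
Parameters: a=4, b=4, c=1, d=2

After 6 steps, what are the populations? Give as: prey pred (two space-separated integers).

Step 1: prey: 43+17-29=31; pred: 17+7-3=21
Step 2: prey: 31+12-26=17; pred: 21+6-4=23
Step 3: prey: 17+6-15=8; pred: 23+3-4=22
Step 4: prey: 8+3-7=4; pred: 22+1-4=19
Step 5: prey: 4+1-3=2; pred: 19+0-3=16
Step 6: prey: 2+0-1=1; pred: 16+0-3=13

Answer: 1 13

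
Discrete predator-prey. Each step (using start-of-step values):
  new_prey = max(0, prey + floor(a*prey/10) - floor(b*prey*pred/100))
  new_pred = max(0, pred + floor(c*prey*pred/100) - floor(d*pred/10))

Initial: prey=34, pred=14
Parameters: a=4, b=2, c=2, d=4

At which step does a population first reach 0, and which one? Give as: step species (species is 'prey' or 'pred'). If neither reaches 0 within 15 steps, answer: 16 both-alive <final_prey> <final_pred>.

Answer: 16 both-alive 16 2

Derivation:
Step 1: prey: 34+13-9=38; pred: 14+9-5=18
Step 2: prey: 38+15-13=40; pred: 18+13-7=24
Step 3: prey: 40+16-19=37; pred: 24+19-9=34
Step 4: prey: 37+14-25=26; pred: 34+25-13=46
Step 5: prey: 26+10-23=13; pred: 46+23-18=51
Step 6: prey: 13+5-13=5; pred: 51+13-20=44
Step 7: prey: 5+2-4=3; pred: 44+4-17=31
Step 8: prey: 3+1-1=3; pred: 31+1-12=20
Step 9: prey: 3+1-1=3; pred: 20+1-8=13
Step 10: prey: 3+1-0=4; pred: 13+0-5=8
Step 11: prey: 4+1-0=5; pred: 8+0-3=5
Step 12: prey: 5+2-0=7; pred: 5+0-2=3
Step 13: prey: 7+2-0=9; pred: 3+0-1=2
Step 14: prey: 9+3-0=12; pred: 2+0-0=2
Step 15: prey: 12+4-0=16; pred: 2+0-0=2
No extinction within 15 steps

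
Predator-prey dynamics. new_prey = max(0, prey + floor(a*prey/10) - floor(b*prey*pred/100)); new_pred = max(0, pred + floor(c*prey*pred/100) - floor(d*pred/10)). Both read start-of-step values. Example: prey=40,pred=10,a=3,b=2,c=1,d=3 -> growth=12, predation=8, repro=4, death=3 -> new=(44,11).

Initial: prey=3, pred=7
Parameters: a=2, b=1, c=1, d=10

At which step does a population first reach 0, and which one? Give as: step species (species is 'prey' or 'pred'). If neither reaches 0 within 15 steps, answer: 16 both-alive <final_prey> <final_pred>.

Step 1: prey: 3+0-0=3; pred: 7+0-7=0
First extinction: pred at step 1

Answer: 1 pred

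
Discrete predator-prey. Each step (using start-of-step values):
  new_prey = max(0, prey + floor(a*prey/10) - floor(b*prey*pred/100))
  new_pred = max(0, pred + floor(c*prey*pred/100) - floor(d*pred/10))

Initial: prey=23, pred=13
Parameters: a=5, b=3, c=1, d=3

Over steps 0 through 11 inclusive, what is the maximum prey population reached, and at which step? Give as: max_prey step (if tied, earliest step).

Answer: 47 6

Derivation:
Step 1: prey: 23+11-8=26; pred: 13+2-3=12
Step 2: prey: 26+13-9=30; pred: 12+3-3=12
Step 3: prey: 30+15-10=35; pred: 12+3-3=12
Step 4: prey: 35+17-12=40; pred: 12+4-3=13
Step 5: prey: 40+20-15=45; pred: 13+5-3=15
Step 6: prey: 45+22-20=47; pred: 15+6-4=17
Step 7: prey: 47+23-23=47; pred: 17+7-5=19
Step 8: prey: 47+23-26=44; pred: 19+8-5=22
Step 9: prey: 44+22-29=37; pred: 22+9-6=25
Step 10: prey: 37+18-27=28; pred: 25+9-7=27
Step 11: prey: 28+14-22=20; pred: 27+7-8=26
Max prey = 47 at step 6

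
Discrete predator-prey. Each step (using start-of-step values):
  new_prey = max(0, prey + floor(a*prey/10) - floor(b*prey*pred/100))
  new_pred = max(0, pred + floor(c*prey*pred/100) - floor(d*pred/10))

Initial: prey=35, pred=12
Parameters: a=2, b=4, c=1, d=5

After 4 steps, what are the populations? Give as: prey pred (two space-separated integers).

Answer: 20 4

Derivation:
Step 1: prey: 35+7-16=26; pred: 12+4-6=10
Step 2: prey: 26+5-10=21; pred: 10+2-5=7
Step 3: prey: 21+4-5=20; pred: 7+1-3=5
Step 4: prey: 20+4-4=20; pred: 5+1-2=4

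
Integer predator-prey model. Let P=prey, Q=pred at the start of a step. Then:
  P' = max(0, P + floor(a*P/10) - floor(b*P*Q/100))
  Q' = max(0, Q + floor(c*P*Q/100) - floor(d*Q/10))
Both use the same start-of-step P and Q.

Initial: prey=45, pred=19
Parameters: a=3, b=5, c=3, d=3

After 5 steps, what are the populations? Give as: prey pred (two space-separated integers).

Answer: 0 17

Derivation:
Step 1: prey: 45+13-42=16; pred: 19+25-5=39
Step 2: prey: 16+4-31=0; pred: 39+18-11=46
Step 3: prey: 0+0-0=0; pred: 46+0-13=33
Step 4: prey: 0+0-0=0; pred: 33+0-9=24
Step 5: prey: 0+0-0=0; pred: 24+0-7=17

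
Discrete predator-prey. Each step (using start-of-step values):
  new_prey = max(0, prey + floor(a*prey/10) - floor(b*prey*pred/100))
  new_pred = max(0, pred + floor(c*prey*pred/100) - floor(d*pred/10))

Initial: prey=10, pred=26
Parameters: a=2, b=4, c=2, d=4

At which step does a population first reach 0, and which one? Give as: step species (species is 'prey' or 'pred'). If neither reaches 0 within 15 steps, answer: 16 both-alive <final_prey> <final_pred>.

Answer: 16 both-alive 1 2

Derivation:
Step 1: prey: 10+2-10=2; pred: 26+5-10=21
Step 2: prey: 2+0-1=1; pred: 21+0-8=13
Step 3: prey: 1+0-0=1; pred: 13+0-5=8
Step 4: prey: 1+0-0=1; pred: 8+0-3=5
Step 5: prey: 1+0-0=1; pred: 5+0-2=3
Step 6: prey: 1+0-0=1; pred: 3+0-1=2
Step 7: prey: 1+0-0=1; pred: 2+0-0=2
Steps 8-15: state stable at prey=1, pred=2 (no change)
No extinction within 15 steps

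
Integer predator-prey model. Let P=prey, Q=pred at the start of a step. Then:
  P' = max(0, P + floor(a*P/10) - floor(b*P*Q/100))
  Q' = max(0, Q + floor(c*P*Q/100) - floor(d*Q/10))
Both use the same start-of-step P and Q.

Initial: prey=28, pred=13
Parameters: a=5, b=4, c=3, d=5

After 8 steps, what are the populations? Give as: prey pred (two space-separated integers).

Answer: 4 3

Derivation:
Step 1: prey: 28+14-14=28; pred: 13+10-6=17
Step 2: prey: 28+14-19=23; pred: 17+14-8=23
Step 3: prey: 23+11-21=13; pred: 23+15-11=27
Step 4: prey: 13+6-14=5; pred: 27+10-13=24
Step 5: prey: 5+2-4=3; pred: 24+3-12=15
Step 6: prey: 3+1-1=3; pred: 15+1-7=9
Step 7: prey: 3+1-1=3; pred: 9+0-4=5
Step 8: prey: 3+1-0=4; pred: 5+0-2=3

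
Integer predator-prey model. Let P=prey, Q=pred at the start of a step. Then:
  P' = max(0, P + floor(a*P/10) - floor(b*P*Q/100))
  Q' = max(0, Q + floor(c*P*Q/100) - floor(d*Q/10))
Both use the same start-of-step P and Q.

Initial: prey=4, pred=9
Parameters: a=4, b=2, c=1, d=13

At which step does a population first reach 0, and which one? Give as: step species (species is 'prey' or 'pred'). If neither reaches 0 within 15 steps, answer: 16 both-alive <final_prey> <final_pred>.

Step 1: prey: 4+1-0=5; pred: 9+0-11=0
First extinction: pred at step 1

Answer: 1 pred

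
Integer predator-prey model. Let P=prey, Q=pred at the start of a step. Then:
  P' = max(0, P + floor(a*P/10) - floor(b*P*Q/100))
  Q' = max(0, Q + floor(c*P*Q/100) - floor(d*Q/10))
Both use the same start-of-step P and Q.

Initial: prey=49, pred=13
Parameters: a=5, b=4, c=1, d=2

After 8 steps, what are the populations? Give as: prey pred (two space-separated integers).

Answer: 2 14

Derivation:
Step 1: prey: 49+24-25=48; pred: 13+6-2=17
Step 2: prey: 48+24-32=40; pred: 17+8-3=22
Step 3: prey: 40+20-35=25; pred: 22+8-4=26
Step 4: prey: 25+12-26=11; pred: 26+6-5=27
Step 5: prey: 11+5-11=5; pred: 27+2-5=24
Step 6: prey: 5+2-4=3; pred: 24+1-4=21
Step 7: prey: 3+1-2=2; pred: 21+0-4=17
Step 8: prey: 2+1-1=2; pred: 17+0-3=14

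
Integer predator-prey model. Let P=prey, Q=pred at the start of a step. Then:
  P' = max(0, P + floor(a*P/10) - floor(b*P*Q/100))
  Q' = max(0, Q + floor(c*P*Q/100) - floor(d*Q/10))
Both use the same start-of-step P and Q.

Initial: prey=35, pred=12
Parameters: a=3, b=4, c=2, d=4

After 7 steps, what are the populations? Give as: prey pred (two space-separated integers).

Step 1: prey: 35+10-16=29; pred: 12+8-4=16
Step 2: prey: 29+8-18=19; pred: 16+9-6=19
Step 3: prey: 19+5-14=10; pred: 19+7-7=19
Step 4: prey: 10+3-7=6; pred: 19+3-7=15
Step 5: prey: 6+1-3=4; pred: 15+1-6=10
Step 6: prey: 4+1-1=4; pred: 10+0-4=6
Step 7: prey: 4+1-0=5; pred: 6+0-2=4

Answer: 5 4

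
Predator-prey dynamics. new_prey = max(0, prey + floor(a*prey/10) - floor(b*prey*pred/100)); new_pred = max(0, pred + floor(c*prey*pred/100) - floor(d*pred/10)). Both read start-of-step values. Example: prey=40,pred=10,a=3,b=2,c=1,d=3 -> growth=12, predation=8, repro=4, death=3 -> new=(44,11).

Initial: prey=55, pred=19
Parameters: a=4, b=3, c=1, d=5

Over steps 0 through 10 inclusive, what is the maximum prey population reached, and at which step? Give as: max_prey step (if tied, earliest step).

Answer: 64 10

Derivation:
Step 1: prey: 55+22-31=46; pred: 19+10-9=20
Step 2: prey: 46+18-27=37; pred: 20+9-10=19
Step 3: prey: 37+14-21=30; pred: 19+7-9=17
Step 4: prey: 30+12-15=27; pred: 17+5-8=14
Step 5: prey: 27+10-11=26; pred: 14+3-7=10
Step 6: prey: 26+10-7=29; pred: 10+2-5=7
Step 7: prey: 29+11-6=34; pred: 7+2-3=6
Step 8: prey: 34+13-6=41; pred: 6+2-3=5
Step 9: prey: 41+16-6=51; pred: 5+2-2=5
Step 10: prey: 51+20-7=64; pred: 5+2-2=5
Max prey = 64 at step 10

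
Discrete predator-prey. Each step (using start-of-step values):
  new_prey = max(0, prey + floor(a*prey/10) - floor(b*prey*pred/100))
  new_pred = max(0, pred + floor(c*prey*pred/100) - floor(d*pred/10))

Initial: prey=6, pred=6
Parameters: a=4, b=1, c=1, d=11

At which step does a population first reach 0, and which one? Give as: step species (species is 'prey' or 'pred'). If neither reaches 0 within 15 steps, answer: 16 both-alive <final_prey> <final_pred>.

Step 1: prey: 6+2-0=8; pred: 6+0-6=0
First extinction: pred at step 1

Answer: 1 pred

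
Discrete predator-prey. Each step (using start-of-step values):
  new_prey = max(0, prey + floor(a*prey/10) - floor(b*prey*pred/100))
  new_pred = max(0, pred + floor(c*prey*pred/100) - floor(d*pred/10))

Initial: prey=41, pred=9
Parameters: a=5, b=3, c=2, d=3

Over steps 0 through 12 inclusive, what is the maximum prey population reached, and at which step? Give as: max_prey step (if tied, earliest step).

Step 1: prey: 41+20-11=50; pred: 9+7-2=14
Step 2: prey: 50+25-21=54; pred: 14+14-4=24
Step 3: prey: 54+27-38=43; pred: 24+25-7=42
Step 4: prey: 43+21-54=10; pred: 42+36-12=66
Step 5: prey: 10+5-19=0; pred: 66+13-19=60
Step 6: prey: 0+0-0=0; pred: 60+0-18=42
Step 7: prey: 0+0-0=0; pred: 42+0-12=30
Step 8: prey: 0+0-0=0; pred: 30+0-9=21
Step 9: prey: 0+0-0=0; pred: 21+0-6=15
Step 10: prey: 0+0-0=0; pred: 15+0-4=11
Step 11: prey: 0+0-0=0; pred: 11+0-3=8
Step 12: prey: 0+0-0=0; pred: 8+0-2=6
Max prey = 54 at step 2

Answer: 54 2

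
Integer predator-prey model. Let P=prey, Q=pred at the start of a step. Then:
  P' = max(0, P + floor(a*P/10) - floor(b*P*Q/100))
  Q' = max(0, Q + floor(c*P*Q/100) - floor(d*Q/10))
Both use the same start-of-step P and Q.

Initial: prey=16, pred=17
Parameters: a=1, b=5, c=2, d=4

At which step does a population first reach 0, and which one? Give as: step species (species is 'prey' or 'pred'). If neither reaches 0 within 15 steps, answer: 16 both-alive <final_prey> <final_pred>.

Step 1: prey: 16+1-13=4; pred: 17+5-6=16
Step 2: prey: 4+0-3=1; pred: 16+1-6=11
Step 3: prey: 1+0-0=1; pred: 11+0-4=7
Step 4: prey: 1+0-0=1; pred: 7+0-2=5
Step 5: prey: 1+0-0=1; pred: 5+0-2=3
Step 6: prey: 1+0-0=1; pred: 3+0-1=2
Step 7: prey: 1+0-0=1; pred: 2+0-0=2
Steps 8-15: state stable at prey=1, pred=2 (no change)
No extinction within 15 steps

Answer: 16 both-alive 1 2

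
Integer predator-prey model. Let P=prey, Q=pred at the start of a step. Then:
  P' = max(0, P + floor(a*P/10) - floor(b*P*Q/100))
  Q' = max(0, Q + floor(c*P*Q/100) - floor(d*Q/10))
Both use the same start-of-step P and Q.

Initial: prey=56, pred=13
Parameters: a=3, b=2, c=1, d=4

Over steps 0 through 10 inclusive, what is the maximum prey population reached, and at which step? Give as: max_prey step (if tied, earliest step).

Answer: 58 1

Derivation:
Step 1: prey: 56+16-14=58; pred: 13+7-5=15
Step 2: prey: 58+17-17=58; pred: 15+8-6=17
Step 3: prey: 58+17-19=56; pred: 17+9-6=20
Step 4: prey: 56+16-22=50; pred: 20+11-8=23
Step 5: prey: 50+15-23=42; pred: 23+11-9=25
Step 6: prey: 42+12-21=33; pred: 25+10-10=25
Step 7: prey: 33+9-16=26; pred: 25+8-10=23
Step 8: prey: 26+7-11=22; pred: 23+5-9=19
Step 9: prey: 22+6-8=20; pred: 19+4-7=16
Step 10: prey: 20+6-6=20; pred: 16+3-6=13
Max prey = 58 at step 1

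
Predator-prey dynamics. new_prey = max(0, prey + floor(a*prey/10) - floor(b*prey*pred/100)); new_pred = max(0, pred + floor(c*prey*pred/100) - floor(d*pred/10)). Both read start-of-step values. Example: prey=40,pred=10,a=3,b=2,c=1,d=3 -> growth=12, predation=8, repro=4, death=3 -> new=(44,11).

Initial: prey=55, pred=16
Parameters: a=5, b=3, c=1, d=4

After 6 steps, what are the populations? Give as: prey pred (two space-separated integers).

Answer: 20 21

Derivation:
Step 1: prey: 55+27-26=56; pred: 16+8-6=18
Step 2: prey: 56+28-30=54; pred: 18+10-7=21
Step 3: prey: 54+27-34=47; pred: 21+11-8=24
Step 4: prey: 47+23-33=37; pred: 24+11-9=26
Step 5: prey: 37+18-28=27; pred: 26+9-10=25
Step 6: prey: 27+13-20=20; pred: 25+6-10=21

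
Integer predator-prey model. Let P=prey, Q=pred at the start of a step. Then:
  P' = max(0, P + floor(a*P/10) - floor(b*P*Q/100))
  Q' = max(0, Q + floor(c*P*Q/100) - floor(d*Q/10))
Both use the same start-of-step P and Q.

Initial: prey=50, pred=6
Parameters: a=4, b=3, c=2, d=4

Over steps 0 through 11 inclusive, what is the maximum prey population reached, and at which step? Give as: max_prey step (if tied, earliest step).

Answer: 67 2

Derivation:
Step 1: prey: 50+20-9=61; pred: 6+6-2=10
Step 2: prey: 61+24-18=67; pred: 10+12-4=18
Step 3: prey: 67+26-36=57; pred: 18+24-7=35
Step 4: prey: 57+22-59=20; pred: 35+39-14=60
Step 5: prey: 20+8-36=0; pred: 60+24-24=60
Step 6: prey: 0+0-0=0; pred: 60+0-24=36
Step 7: prey: 0+0-0=0; pred: 36+0-14=22
Step 8: prey: 0+0-0=0; pred: 22+0-8=14
Step 9: prey: 0+0-0=0; pred: 14+0-5=9
Step 10: prey: 0+0-0=0; pred: 9+0-3=6
Step 11: prey: 0+0-0=0; pred: 6+0-2=4
Max prey = 67 at step 2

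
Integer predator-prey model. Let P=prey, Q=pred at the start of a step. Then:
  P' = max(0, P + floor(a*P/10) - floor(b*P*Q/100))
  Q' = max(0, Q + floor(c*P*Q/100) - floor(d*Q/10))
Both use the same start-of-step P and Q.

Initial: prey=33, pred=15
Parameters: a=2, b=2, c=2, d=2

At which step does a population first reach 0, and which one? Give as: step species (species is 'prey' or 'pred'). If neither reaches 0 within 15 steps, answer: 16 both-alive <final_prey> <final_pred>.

Step 1: prey: 33+6-9=30; pred: 15+9-3=21
Step 2: prey: 30+6-12=24; pred: 21+12-4=29
Step 3: prey: 24+4-13=15; pred: 29+13-5=37
Step 4: prey: 15+3-11=7; pred: 37+11-7=41
Step 5: prey: 7+1-5=3; pred: 41+5-8=38
Step 6: prey: 3+0-2=1; pred: 38+2-7=33
Step 7: prey: 1+0-0=1; pred: 33+0-6=27
Step 8: prey: 1+0-0=1; pred: 27+0-5=22
Step 9: prey: 1+0-0=1; pred: 22+0-4=18
Step 10: prey: 1+0-0=1; pred: 18+0-3=15
Step 11: prey: 1+0-0=1; pred: 15+0-3=12
Step 12: prey: 1+0-0=1; pred: 12+0-2=10
Step 13: prey: 1+0-0=1; pred: 10+0-2=8
Step 14: prey: 1+0-0=1; pred: 8+0-1=7
Step 15: prey: 1+0-0=1; pred: 7+0-1=6
No extinction within 15 steps

Answer: 16 both-alive 1 6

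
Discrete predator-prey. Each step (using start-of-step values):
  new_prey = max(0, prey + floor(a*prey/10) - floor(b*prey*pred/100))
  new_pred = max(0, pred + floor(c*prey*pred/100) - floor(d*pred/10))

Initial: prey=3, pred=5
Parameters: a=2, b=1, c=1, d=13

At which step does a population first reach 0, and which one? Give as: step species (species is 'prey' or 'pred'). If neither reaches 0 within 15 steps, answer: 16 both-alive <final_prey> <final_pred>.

Answer: 1 pred

Derivation:
Step 1: prey: 3+0-0=3; pred: 5+0-6=0
First extinction: pred at step 1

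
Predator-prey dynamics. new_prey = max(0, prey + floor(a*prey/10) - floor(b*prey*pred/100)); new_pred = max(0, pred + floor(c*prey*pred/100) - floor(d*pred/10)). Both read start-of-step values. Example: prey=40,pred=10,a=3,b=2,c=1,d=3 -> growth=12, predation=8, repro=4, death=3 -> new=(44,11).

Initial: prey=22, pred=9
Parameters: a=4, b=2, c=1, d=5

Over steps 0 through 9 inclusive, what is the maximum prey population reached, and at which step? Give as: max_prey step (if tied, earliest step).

Step 1: prey: 22+8-3=27; pred: 9+1-4=6
Step 2: prey: 27+10-3=34; pred: 6+1-3=4
Step 3: prey: 34+13-2=45; pred: 4+1-2=3
Step 4: prey: 45+18-2=61; pred: 3+1-1=3
Step 5: prey: 61+24-3=82; pred: 3+1-1=3
Step 6: prey: 82+32-4=110; pred: 3+2-1=4
Step 7: prey: 110+44-8=146; pred: 4+4-2=6
Step 8: prey: 146+58-17=187; pred: 6+8-3=11
Step 9: prey: 187+74-41=220; pred: 11+20-5=26
Max prey = 220 at step 9

Answer: 220 9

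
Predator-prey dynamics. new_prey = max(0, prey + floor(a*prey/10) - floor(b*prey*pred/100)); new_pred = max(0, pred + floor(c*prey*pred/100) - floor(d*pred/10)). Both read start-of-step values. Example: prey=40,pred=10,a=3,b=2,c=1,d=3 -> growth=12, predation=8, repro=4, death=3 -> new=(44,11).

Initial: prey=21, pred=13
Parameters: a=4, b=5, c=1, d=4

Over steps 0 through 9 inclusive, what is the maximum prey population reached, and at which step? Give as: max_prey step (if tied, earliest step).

Step 1: prey: 21+8-13=16; pred: 13+2-5=10
Step 2: prey: 16+6-8=14; pred: 10+1-4=7
Step 3: prey: 14+5-4=15; pred: 7+0-2=5
Step 4: prey: 15+6-3=18; pred: 5+0-2=3
Step 5: prey: 18+7-2=23; pred: 3+0-1=2
Step 6: prey: 23+9-2=30; pred: 2+0-0=2
Step 7: prey: 30+12-3=39; pred: 2+0-0=2
Step 8: prey: 39+15-3=51; pred: 2+0-0=2
Step 9: prey: 51+20-5=66; pred: 2+1-0=3
Max prey = 66 at step 9

Answer: 66 9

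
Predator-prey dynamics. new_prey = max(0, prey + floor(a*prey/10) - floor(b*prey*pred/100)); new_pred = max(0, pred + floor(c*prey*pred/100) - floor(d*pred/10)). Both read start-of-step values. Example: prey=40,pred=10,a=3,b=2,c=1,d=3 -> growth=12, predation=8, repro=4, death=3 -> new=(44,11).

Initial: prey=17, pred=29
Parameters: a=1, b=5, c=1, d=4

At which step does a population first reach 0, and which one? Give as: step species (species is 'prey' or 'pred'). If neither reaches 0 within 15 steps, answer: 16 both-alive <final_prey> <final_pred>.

Step 1: prey: 17+1-24=0; pred: 29+4-11=22
First extinction: prey at step 1

Answer: 1 prey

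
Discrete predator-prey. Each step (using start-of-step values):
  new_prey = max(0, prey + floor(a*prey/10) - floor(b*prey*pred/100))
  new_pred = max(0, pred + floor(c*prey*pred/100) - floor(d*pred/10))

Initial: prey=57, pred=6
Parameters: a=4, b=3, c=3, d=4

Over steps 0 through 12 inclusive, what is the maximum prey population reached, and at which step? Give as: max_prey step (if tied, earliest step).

Answer: 69 1

Derivation:
Step 1: prey: 57+22-10=69; pred: 6+10-2=14
Step 2: prey: 69+27-28=68; pred: 14+28-5=37
Step 3: prey: 68+27-75=20; pred: 37+75-14=98
Step 4: prey: 20+8-58=0; pred: 98+58-39=117
Step 5: prey: 0+0-0=0; pred: 117+0-46=71
Step 6: prey: 0+0-0=0; pred: 71+0-28=43
Step 7: prey: 0+0-0=0; pred: 43+0-17=26
Step 8: prey: 0+0-0=0; pred: 26+0-10=16
Step 9: prey: 0+0-0=0; pred: 16+0-6=10
Step 10: prey: 0+0-0=0; pred: 10+0-4=6
Step 11: prey: 0+0-0=0; pred: 6+0-2=4
Step 12: prey: 0+0-0=0; pred: 4+0-1=3
Max prey = 69 at step 1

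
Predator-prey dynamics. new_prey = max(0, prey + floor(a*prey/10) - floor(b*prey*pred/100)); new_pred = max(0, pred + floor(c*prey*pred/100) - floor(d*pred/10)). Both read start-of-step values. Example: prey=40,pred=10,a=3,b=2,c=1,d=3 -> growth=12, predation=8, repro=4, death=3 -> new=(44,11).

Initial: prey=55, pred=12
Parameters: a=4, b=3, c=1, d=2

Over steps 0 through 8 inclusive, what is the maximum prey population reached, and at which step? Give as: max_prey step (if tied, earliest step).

Step 1: prey: 55+22-19=58; pred: 12+6-2=16
Step 2: prey: 58+23-27=54; pred: 16+9-3=22
Step 3: prey: 54+21-35=40; pred: 22+11-4=29
Step 4: prey: 40+16-34=22; pred: 29+11-5=35
Step 5: prey: 22+8-23=7; pred: 35+7-7=35
Step 6: prey: 7+2-7=2; pred: 35+2-7=30
Step 7: prey: 2+0-1=1; pred: 30+0-6=24
Step 8: prey: 1+0-0=1; pred: 24+0-4=20
Max prey = 58 at step 1

Answer: 58 1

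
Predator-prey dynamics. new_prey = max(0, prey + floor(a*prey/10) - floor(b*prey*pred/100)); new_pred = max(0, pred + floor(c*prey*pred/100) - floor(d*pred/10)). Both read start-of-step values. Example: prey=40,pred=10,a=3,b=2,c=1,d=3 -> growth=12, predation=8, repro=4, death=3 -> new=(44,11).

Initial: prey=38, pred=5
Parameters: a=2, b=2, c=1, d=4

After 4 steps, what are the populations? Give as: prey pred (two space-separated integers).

Answer: 59 5

Derivation:
Step 1: prey: 38+7-3=42; pred: 5+1-2=4
Step 2: prey: 42+8-3=47; pred: 4+1-1=4
Step 3: prey: 47+9-3=53; pred: 4+1-1=4
Step 4: prey: 53+10-4=59; pred: 4+2-1=5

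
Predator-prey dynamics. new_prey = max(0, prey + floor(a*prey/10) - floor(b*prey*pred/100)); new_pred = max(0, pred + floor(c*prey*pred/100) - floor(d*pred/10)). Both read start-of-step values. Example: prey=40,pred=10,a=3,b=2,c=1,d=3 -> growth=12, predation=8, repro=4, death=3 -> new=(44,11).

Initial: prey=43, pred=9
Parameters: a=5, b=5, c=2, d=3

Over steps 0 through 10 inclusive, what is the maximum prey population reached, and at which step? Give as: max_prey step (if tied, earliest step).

Step 1: prey: 43+21-19=45; pred: 9+7-2=14
Step 2: prey: 45+22-31=36; pred: 14+12-4=22
Step 3: prey: 36+18-39=15; pred: 22+15-6=31
Step 4: prey: 15+7-23=0; pred: 31+9-9=31
Step 5: prey: 0+0-0=0; pred: 31+0-9=22
Step 6: prey: 0+0-0=0; pred: 22+0-6=16
Step 7: prey: 0+0-0=0; pred: 16+0-4=12
Step 8: prey: 0+0-0=0; pred: 12+0-3=9
Step 9: prey: 0+0-0=0; pred: 9+0-2=7
Step 10: prey: 0+0-0=0; pred: 7+0-2=5
Max prey = 45 at step 1

Answer: 45 1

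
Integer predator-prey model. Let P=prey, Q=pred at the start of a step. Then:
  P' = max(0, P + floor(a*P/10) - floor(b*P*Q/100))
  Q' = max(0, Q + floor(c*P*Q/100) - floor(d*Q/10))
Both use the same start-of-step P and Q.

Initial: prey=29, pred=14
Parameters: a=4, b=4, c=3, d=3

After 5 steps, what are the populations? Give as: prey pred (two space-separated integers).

Step 1: prey: 29+11-16=24; pred: 14+12-4=22
Step 2: prey: 24+9-21=12; pred: 22+15-6=31
Step 3: prey: 12+4-14=2; pred: 31+11-9=33
Step 4: prey: 2+0-2=0; pred: 33+1-9=25
Step 5: prey: 0+0-0=0; pred: 25+0-7=18

Answer: 0 18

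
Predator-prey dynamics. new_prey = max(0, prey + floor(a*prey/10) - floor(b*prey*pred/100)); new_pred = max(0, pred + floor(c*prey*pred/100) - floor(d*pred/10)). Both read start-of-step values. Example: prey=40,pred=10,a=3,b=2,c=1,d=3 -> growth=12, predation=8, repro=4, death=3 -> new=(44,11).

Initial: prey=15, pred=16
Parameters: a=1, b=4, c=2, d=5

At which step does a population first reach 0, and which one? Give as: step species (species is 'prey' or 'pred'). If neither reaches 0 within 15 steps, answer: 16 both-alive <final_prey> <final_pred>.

Answer: 16 both-alive 3 1

Derivation:
Step 1: prey: 15+1-9=7; pred: 16+4-8=12
Step 2: prey: 7+0-3=4; pred: 12+1-6=7
Step 3: prey: 4+0-1=3; pred: 7+0-3=4
Step 4: prey: 3+0-0=3; pred: 4+0-2=2
Step 5: prey: 3+0-0=3; pred: 2+0-1=1
Step 6: prey: 3+0-0=3; pred: 1+0-0=1
Steps 7-15: state stable at prey=3, pred=1 (no change)
No extinction within 15 steps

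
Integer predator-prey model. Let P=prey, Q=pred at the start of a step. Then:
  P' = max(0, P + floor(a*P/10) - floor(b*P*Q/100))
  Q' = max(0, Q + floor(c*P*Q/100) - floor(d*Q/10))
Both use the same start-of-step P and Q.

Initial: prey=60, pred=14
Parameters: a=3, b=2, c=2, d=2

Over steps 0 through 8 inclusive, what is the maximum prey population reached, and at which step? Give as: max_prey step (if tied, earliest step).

Answer: 62 1

Derivation:
Step 1: prey: 60+18-16=62; pred: 14+16-2=28
Step 2: prey: 62+18-34=46; pred: 28+34-5=57
Step 3: prey: 46+13-52=7; pred: 57+52-11=98
Step 4: prey: 7+2-13=0; pred: 98+13-19=92
Step 5: prey: 0+0-0=0; pred: 92+0-18=74
Step 6: prey: 0+0-0=0; pred: 74+0-14=60
Step 7: prey: 0+0-0=0; pred: 60+0-12=48
Step 8: prey: 0+0-0=0; pred: 48+0-9=39
Max prey = 62 at step 1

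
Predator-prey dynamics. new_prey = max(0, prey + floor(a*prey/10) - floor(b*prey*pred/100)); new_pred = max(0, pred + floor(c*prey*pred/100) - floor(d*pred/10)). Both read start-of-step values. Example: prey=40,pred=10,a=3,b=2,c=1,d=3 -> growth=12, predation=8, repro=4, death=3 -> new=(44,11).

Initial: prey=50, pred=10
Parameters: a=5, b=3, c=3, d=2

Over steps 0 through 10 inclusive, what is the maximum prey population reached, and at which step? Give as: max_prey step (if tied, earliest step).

Step 1: prey: 50+25-15=60; pred: 10+15-2=23
Step 2: prey: 60+30-41=49; pred: 23+41-4=60
Step 3: prey: 49+24-88=0; pred: 60+88-12=136
Step 4: prey: 0+0-0=0; pred: 136+0-27=109
Step 5: prey: 0+0-0=0; pred: 109+0-21=88
Step 6: prey: 0+0-0=0; pred: 88+0-17=71
Step 7: prey: 0+0-0=0; pred: 71+0-14=57
Step 8: prey: 0+0-0=0; pred: 57+0-11=46
Step 9: prey: 0+0-0=0; pred: 46+0-9=37
Step 10: prey: 0+0-0=0; pred: 37+0-7=30
Max prey = 60 at step 1

Answer: 60 1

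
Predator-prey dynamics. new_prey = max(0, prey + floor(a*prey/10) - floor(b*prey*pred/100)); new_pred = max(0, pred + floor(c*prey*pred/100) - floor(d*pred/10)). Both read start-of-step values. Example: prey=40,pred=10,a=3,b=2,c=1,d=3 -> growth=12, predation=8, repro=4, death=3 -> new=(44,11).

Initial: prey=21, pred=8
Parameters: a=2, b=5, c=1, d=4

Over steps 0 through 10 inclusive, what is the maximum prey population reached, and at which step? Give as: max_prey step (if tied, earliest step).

Step 1: prey: 21+4-8=17; pred: 8+1-3=6
Step 2: prey: 17+3-5=15; pred: 6+1-2=5
Step 3: prey: 15+3-3=15; pred: 5+0-2=3
Step 4: prey: 15+3-2=16; pred: 3+0-1=2
Step 5: prey: 16+3-1=18; pred: 2+0-0=2
Step 6: prey: 18+3-1=20; pred: 2+0-0=2
Step 7: prey: 20+4-2=22; pred: 2+0-0=2
Step 8: prey: 22+4-2=24; pred: 2+0-0=2
Step 9: prey: 24+4-2=26; pred: 2+0-0=2
Step 10: prey: 26+5-2=29; pred: 2+0-0=2
Max prey = 29 at step 10

Answer: 29 10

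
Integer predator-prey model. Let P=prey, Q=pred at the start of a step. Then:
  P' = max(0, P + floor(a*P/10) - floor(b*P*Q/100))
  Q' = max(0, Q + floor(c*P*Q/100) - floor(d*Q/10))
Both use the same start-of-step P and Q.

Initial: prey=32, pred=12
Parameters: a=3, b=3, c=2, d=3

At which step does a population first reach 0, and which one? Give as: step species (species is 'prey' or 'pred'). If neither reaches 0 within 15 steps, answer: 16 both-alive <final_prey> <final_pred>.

Answer: 16 both-alive 2 3

Derivation:
Step 1: prey: 32+9-11=30; pred: 12+7-3=16
Step 2: prey: 30+9-14=25; pred: 16+9-4=21
Step 3: prey: 25+7-15=17; pred: 21+10-6=25
Step 4: prey: 17+5-12=10; pred: 25+8-7=26
Step 5: prey: 10+3-7=6; pred: 26+5-7=24
Step 6: prey: 6+1-4=3; pred: 24+2-7=19
Step 7: prey: 3+0-1=2; pred: 19+1-5=15
Step 8: prey: 2+0-0=2; pred: 15+0-4=11
Step 9: prey: 2+0-0=2; pred: 11+0-3=8
Step 10: prey: 2+0-0=2; pred: 8+0-2=6
Step 11: prey: 2+0-0=2; pred: 6+0-1=5
Step 12: prey: 2+0-0=2; pred: 5+0-1=4
Step 13: prey: 2+0-0=2; pred: 4+0-1=3
Step 14: prey: 2+0-0=2; pred: 3+0-0=3
Steps 15-15: state stable at prey=2, pred=3 (no change)
No extinction within 15 steps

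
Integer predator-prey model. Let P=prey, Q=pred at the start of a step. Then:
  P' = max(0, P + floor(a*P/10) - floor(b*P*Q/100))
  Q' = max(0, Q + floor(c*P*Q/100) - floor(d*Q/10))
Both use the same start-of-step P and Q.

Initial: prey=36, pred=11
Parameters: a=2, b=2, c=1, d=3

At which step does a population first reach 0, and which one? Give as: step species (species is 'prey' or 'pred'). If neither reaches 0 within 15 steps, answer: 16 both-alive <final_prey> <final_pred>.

Step 1: prey: 36+7-7=36; pred: 11+3-3=11
Steps 2-15: state stable at prey=36, pred=11 (no change)
No extinction within 15 steps

Answer: 16 both-alive 36 11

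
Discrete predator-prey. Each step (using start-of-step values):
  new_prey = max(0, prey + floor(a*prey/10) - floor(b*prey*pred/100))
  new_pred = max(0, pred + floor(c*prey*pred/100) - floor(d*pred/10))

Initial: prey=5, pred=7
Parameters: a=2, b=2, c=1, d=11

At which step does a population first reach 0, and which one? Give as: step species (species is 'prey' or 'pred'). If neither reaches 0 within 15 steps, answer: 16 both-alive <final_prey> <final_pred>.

Step 1: prey: 5+1-0=6; pred: 7+0-7=0
First extinction: pred at step 1

Answer: 1 pred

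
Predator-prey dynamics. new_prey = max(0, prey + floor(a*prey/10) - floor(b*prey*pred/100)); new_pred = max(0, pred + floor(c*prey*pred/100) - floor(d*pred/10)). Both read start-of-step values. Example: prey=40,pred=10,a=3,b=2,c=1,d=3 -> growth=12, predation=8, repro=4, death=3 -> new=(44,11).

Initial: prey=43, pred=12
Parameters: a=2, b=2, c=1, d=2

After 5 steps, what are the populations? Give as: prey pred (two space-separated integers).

Answer: 17 24

Derivation:
Step 1: prey: 43+8-10=41; pred: 12+5-2=15
Step 2: prey: 41+8-12=37; pred: 15+6-3=18
Step 3: prey: 37+7-13=31; pred: 18+6-3=21
Step 4: prey: 31+6-13=24; pred: 21+6-4=23
Step 5: prey: 24+4-11=17; pred: 23+5-4=24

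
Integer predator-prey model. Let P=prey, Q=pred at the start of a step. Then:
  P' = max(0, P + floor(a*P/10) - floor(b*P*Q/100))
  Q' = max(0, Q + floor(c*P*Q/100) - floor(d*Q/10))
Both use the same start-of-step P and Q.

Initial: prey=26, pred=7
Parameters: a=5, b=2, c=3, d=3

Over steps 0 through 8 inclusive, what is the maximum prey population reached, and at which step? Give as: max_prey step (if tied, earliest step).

Step 1: prey: 26+13-3=36; pred: 7+5-2=10
Step 2: prey: 36+18-7=47; pred: 10+10-3=17
Step 3: prey: 47+23-15=55; pred: 17+23-5=35
Step 4: prey: 55+27-38=44; pred: 35+57-10=82
Step 5: prey: 44+22-72=0; pred: 82+108-24=166
Step 6: prey: 0+0-0=0; pred: 166+0-49=117
Step 7: prey: 0+0-0=0; pred: 117+0-35=82
Step 8: prey: 0+0-0=0; pred: 82+0-24=58
Max prey = 55 at step 3

Answer: 55 3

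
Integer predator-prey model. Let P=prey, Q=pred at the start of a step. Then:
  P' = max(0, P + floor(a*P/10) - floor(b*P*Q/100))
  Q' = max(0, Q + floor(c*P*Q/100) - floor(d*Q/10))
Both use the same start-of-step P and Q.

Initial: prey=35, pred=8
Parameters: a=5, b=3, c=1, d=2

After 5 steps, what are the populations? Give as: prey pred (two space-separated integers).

Step 1: prey: 35+17-8=44; pred: 8+2-1=9
Step 2: prey: 44+22-11=55; pred: 9+3-1=11
Step 3: prey: 55+27-18=64; pred: 11+6-2=15
Step 4: prey: 64+32-28=68; pred: 15+9-3=21
Step 5: prey: 68+34-42=60; pred: 21+14-4=31

Answer: 60 31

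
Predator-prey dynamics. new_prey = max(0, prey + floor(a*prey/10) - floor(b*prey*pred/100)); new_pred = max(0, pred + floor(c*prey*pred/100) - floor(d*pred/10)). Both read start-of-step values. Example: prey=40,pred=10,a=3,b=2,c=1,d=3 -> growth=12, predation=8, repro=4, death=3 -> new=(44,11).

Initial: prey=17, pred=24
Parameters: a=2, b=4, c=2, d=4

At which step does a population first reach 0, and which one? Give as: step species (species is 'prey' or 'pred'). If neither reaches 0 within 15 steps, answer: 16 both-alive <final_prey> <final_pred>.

Answer: 16 both-alive 1 2

Derivation:
Step 1: prey: 17+3-16=4; pred: 24+8-9=23
Step 2: prey: 4+0-3=1; pred: 23+1-9=15
Step 3: prey: 1+0-0=1; pred: 15+0-6=9
Step 4: prey: 1+0-0=1; pred: 9+0-3=6
Step 5: prey: 1+0-0=1; pred: 6+0-2=4
Step 6: prey: 1+0-0=1; pred: 4+0-1=3
Step 7: prey: 1+0-0=1; pred: 3+0-1=2
Step 8: prey: 1+0-0=1; pred: 2+0-0=2
Steps 9-15: state stable at prey=1, pred=2 (no change)
No extinction within 15 steps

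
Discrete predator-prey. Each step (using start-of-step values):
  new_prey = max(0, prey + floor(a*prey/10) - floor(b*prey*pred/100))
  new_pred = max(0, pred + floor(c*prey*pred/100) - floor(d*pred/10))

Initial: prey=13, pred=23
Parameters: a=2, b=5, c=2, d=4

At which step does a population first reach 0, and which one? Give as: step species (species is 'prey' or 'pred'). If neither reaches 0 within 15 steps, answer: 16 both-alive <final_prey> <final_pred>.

Answer: 16 both-alive 1 2

Derivation:
Step 1: prey: 13+2-14=1; pred: 23+5-9=19
Step 2: prey: 1+0-0=1; pred: 19+0-7=12
Step 3: prey: 1+0-0=1; pred: 12+0-4=8
Step 4: prey: 1+0-0=1; pred: 8+0-3=5
Step 5: prey: 1+0-0=1; pred: 5+0-2=3
Step 6: prey: 1+0-0=1; pred: 3+0-1=2
Step 7: prey: 1+0-0=1; pred: 2+0-0=2
Steps 8-15: state stable at prey=1, pred=2 (no change)
No extinction within 15 steps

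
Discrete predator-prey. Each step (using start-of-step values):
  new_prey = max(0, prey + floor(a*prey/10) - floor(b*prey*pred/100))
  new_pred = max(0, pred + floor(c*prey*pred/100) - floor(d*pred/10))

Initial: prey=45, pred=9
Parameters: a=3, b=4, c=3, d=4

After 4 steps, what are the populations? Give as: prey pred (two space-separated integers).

Step 1: prey: 45+13-16=42; pred: 9+12-3=18
Step 2: prey: 42+12-30=24; pred: 18+22-7=33
Step 3: prey: 24+7-31=0; pred: 33+23-13=43
Step 4: prey: 0+0-0=0; pred: 43+0-17=26

Answer: 0 26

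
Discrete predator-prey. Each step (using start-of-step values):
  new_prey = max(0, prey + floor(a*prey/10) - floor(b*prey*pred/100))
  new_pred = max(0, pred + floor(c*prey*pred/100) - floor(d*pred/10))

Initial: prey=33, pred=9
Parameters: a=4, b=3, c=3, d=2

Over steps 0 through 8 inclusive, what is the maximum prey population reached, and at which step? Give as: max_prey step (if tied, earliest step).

Answer: 38 1

Derivation:
Step 1: prey: 33+13-8=38; pred: 9+8-1=16
Step 2: prey: 38+15-18=35; pred: 16+18-3=31
Step 3: prey: 35+14-32=17; pred: 31+32-6=57
Step 4: prey: 17+6-29=0; pred: 57+29-11=75
Step 5: prey: 0+0-0=0; pred: 75+0-15=60
Step 6: prey: 0+0-0=0; pred: 60+0-12=48
Step 7: prey: 0+0-0=0; pred: 48+0-9=39
Step 8: prey: 0+0-0=0; pred: 39+0-7=32
Max prey = 38 at step 1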